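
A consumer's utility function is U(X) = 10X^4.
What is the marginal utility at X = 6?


MU = dU/dX = 10*4*X^(4-1)
MU = 40*X^3
At X = 6:
MU = 40 * 6^3
MU = 40 * 216 = 8640

8640


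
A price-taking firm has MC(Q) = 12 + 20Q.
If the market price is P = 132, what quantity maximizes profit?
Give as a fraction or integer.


In perfect competition, profit is maximized where P = MC.
132 = 12 + 20Q
120 = 20Q
Q* = 120/20 = 6

6


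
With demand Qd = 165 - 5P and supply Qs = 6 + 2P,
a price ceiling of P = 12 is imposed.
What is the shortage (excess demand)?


At P = 12:
Qd = 165 - 5*12 = 105
Qs = 6 + 2*12 = 30
Shortage = Qd - Qs = 105 - 30 = 75

75


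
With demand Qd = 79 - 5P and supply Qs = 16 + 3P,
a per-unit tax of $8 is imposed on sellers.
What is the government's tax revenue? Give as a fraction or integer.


With tax on sellers, new supply: Qs' = 16 + 3(P - 8)
= 3P - 8
New equilibrium quantity:
Q_new = 197/8
Tax revenue = tax * Q_new = 8 * 197/8 = 197

197


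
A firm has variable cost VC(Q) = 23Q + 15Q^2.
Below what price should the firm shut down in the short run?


AVC(Q) = VC(Q)/Q = 23 + 15Q
AVC is increasing in Q, so minimum AVC is at Q -> 0+.
Min AVC = 23
The firm should shut down if P < 23.

23


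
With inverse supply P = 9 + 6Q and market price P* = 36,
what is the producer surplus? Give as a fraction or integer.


Minimum supply price (at Q=0): P_min = 9
Quantity supplied at P* = 36:
Q* = (36 - 9)/6 = 9/2
PS = (1/2) * Q* * (P* - P_min)
PS = (1/2) * 9/2 * (36 - 9)
PS = (1/2) * 9/2 * 27 = 243/4

243/4


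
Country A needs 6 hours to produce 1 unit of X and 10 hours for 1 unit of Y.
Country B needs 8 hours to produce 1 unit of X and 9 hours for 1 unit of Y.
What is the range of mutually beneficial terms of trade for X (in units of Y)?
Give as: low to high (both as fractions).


Opportunity cost of X for Country A = hours_X / hours_Y = 6/10 = 3/5 units of Y
Opportunity cost of X for Country B = hours_X / hours_Y = 8/9 = 8/9 units of Y
Terms of trade must be between the two opportunity costs.
Range: 3/5 to 8/9

3/5 to 8/9


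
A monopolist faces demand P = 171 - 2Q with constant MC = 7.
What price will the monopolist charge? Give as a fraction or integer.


MR = 171 - 4Q
Set MR = MC: 171 - 4Q = 7
Q* = 41
Substitute into demand:
P* = 171 - 2*41 = 89

89


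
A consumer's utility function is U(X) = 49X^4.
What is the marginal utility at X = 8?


MU = dU/dX = 49*4*X^(4-1)
MU = 196*X^3
At X = 8:
MU = 196 * 8^3
MU = 196 * 512 = 100352

100352


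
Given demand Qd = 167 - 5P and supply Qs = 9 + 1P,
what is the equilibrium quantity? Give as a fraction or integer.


First find equilibrium price:
167 - 5P = 9 + 1P
P* = 158/6 = 79/3
Then substitute into demand:
Q* = 167 - 5 * 79/3 = 106/3

106/3


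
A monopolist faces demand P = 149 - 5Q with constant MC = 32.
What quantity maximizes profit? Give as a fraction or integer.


TR = P*Q = (149 - 5Q)Q = 149Q - 5Q^2
MR = dTR/dQ = 149 - 10Q
Set MR = MC:
149 - 10Q = 32
117 = 10Q
Q* = 117/10 = 117/10

117/10


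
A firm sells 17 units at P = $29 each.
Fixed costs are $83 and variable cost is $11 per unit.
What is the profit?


Total Revenue = P * Q = 29 * 17 = $493
Total Cost = FC + VC*Q = 83 + 11*17 = $270
Profit = TR - TC = 493 - 270 = $223

$223


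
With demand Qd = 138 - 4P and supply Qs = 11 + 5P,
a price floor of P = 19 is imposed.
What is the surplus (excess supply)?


At P = 19:
Qd = 138 - 4*19 = 62
Qs = 11 + 5*19 = 106
Surplus = Qs - Qd = 106 - 62 = 44

44


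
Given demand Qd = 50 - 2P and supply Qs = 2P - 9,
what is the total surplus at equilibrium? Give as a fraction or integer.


Find equilibrium: 50 - 2P = 2P - 9
50 + 9 = 4P
P* = 59/4 = 59/4
Q* = 2*59/4 - 9 = 41/2
Inverse demand: P = 25 - Q/2, so P_max = 25
Inverse supply: P = 9/2 + Q/2, so P_min = 9/2
CS = (1/2) * 41/2 * (25 - 59/4) = 1681/16
PS = (1/2) * 41/2 * (59/4 - 9/2) = 1681/16
TS = CS + PS = 1681/16 + 1681/16 = 1681/8

1681/8


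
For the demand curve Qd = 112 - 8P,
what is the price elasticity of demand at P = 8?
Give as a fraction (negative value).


dQ/dP = -8
At P = 8: Q = 112 - 8*8 = 48
E = (dQ/dP)(P/Q) = (-8)(8/48) = -4/3

-4/3


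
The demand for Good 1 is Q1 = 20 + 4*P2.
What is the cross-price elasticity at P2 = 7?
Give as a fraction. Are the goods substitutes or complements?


dQ1/dP2 = 4
At P2 = 7: Q1 = 20 + 4*7 = 48
Exy = (dQ1/dP2)(P2/Q1) = 4 * 7 / 48 = 7/12
Since Exy > 0, the goods are substitutes.

7/12 (substitutes)


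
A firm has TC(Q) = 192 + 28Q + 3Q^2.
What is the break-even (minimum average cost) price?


AC(Q) = 192/Q + 28 + 3Q
To minimize: dAC/dQ = -192/Q^2 + 3 = 0
Q^2 = 192/3 = 64
Q* = 8
Min AC = 192/8 + 28 + 3*8
Min AC = 24 + 28 + 24 = 76

76


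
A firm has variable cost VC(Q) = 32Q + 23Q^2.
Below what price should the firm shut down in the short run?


AVC(Q) = VC(Q)/Q = 32 + 23Q
AVC is increasing in Q, so minimum AVC is at Q -> 0+.
Min AVC = 32
The firm should shut down if P < 32.

32


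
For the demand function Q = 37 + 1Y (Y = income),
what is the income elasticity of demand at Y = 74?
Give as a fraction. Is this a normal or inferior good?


dQ/dY = 1
At Y = 74: Q = 37 + 1*74 = 111
Ey = (dQ/dY)(Y/Q) = 1 * 74 / 111 = 2/3
Since Ey > 0, this is a normal good.

2/3 (normal good)


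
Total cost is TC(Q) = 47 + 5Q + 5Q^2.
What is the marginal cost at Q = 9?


MC = dTC/dQ = 5 + 2*5*Q
At Q = 9:
MC = 5 + 10*9
MC = 5 + 90 = 95

95


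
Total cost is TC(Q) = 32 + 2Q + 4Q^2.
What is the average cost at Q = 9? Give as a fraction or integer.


TC(9) = 32 + 2*9 + 4*9^2
TC(9) = 32 + 18 + 324 = 374
AC = TC/Q = 374/9 = 374/9

374/9


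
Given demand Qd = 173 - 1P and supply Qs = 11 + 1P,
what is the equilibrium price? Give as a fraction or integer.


At equilibrium, Qd = Qs.
173 - 1P = 11 + 1P
173 - 11 = 1P + 1P
162 = 2P
P* = 162/2 = 81

81


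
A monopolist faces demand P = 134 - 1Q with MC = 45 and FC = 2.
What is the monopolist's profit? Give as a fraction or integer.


MR = MC: 134 - 2Q = 45
Q* = 89/2
P* = 134 - 1*89/2 = 179/2
Profit = (P* - MC)*Q* - FC
= (179/2 - 45)*89/2 - 2
= 89/2*89/2 - 2
= 7921/4 - 2 = 7913/4

7913/4


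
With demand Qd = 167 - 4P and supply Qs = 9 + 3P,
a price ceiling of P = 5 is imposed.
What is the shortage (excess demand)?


At P = 5:
Qd = 167 - 4*5 = 147
Qs = 9 + 3*5 = 24
Shortage = Qd - Qs = 147 - 24 = 123

123


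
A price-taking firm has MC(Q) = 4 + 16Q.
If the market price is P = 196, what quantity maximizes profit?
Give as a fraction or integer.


In perfect competition, profit is maximized where P = MC.
196 = 4 + 16Q
192 = 16Q
Q* = 192/16 = 12

12


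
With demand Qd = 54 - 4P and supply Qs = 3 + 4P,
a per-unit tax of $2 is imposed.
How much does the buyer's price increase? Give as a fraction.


With a per-unit tax, the buyer's price increase depends on relative slopes.
Supply slope: d = 4, Demand slope: b = 4
Buyer's price increase = d * tax / (b + d)
= 4 * 2 / (4 + 4)
= 8 / 8 = 1

1


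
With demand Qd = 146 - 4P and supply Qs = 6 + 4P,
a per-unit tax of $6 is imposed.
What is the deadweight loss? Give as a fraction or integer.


Pre-tax equilibrium quantity: Q* = 76
Post-tax equilibrium quantity: Q_tax = 64
Reduction in quantity: Q* - Q_tax = 12
DWL = (1/2) * tax * (Q* - Q_tax)
DWL = (1/2) * 6 * 12 = 36

36


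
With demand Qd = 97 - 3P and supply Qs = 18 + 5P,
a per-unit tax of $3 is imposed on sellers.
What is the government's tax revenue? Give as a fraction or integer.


With tax on sellers, new supply: Qs' = 18 + 5(P - 3)
= 3 + 5P
New equilibrium quantity:
Q_new = 247/4
Tax revenue = tax * Q_new = 3 * 247/4 = 741/4

741/4


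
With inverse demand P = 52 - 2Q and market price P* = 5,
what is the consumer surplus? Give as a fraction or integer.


Maximum willingness to pay (at Q=0): P_max = 52
Quantity demanded at P* = 5:
Q* = (52 - 5)/2 = 47/2
CS = (1/2) * Q* * (P_max - P*)
CS = (1/2) * 47/2 * (52 - 5)
CS = (1/2) * 47/2 * 47 = 2209/4

2209/4


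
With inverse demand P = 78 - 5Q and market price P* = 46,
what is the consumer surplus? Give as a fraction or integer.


Maximum willingness to pay (at Q=0): P_max = 78
Quantity demanded at P* = 46:
Q* = (78 - 46)/5 = 32/5
CS = (1/2) * Q* * (P_max - P*)
CS = (1/2) * 32/5 * (78 - 46)
CS = (1/2) * 32/5 * 32 = 512/5

512/5


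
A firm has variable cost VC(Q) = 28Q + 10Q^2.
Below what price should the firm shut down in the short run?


AVC(Q) = VC(Q)/Q = 28 + 10Q
AVC is increasing in Q, so minimum AVC is at Q -> 0+.
Min AVC = 28
The firm should shut down if P < 28.

28


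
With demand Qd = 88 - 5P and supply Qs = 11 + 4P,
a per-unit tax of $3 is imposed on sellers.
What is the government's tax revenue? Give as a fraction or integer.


With tax on sellers, new supply: Qs' = 11 + 4(P - 3)
= 4P - 1
New equilibrium quantity:
Q_new = 347/9
Tax revenue = tax * Q_new = 3 * 347/9 = 347/3

347/3


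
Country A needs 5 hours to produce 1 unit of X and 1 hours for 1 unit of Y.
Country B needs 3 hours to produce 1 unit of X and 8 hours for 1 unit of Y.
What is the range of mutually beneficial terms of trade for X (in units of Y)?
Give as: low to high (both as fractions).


Opportunity cost of X for Country A = hours_X / hours_Y = 5/1 = 5 units of Y
Opportunity cost of X for Country B = hours_X / hours_Y = 3/8 = 3/8 units of Y
Terms of trade must be between the two opportunity costs.
Range: 3/8 to 5

3/8 to 5


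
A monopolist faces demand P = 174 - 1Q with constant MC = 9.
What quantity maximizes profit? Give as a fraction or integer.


TR = P*Q = (174 - 1Q)Q = 174Q - 1Q^2
MR = dTR/dQ = 174 - 2Q
Set MR = MC:
174 - 2Q = 9
165 = 2Q
Q* = 165/2 = 165/2

165/2


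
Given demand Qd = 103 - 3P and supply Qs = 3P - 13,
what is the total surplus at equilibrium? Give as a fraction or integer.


Find equilibrium: 103 - 3P = 3P - 13
103 + 13 = 6P
P* = 116/6 = 58/3
Q* = 3*58/3 - 13 = 45
Inverse demand: P = 103/3 - Q/3, so P_max = 103/3
Inverse supply: P = 13/3 + Q/3, so P_min = 13/3
CS = (1/2) * 45 * (103/3 - 58/3) = 675/2
PS = (1/2) * 45 * (58/3 - 13/3) = 675/2
TS = CS + PS = 675/2 + 675/2 = 675

675


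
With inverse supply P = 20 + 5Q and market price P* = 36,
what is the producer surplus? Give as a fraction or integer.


Minimum supply price (at Q=0): P_min = 20
Quantity supplied at P* = 36:
Q* = (36 - 20)/5 = 16/5
PS = (1/2) * Q* * (P* - P_min)
PS = (1/2) * 16/5 * (36 - 20)
PS = (1/2) * 16/5 * 16 = 128/5

128/5


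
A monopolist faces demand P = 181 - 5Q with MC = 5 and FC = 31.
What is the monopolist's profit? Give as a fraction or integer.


MR = MC: 181 - 10Q = 5
Q* = 88/5
P* = 181 - 5*88/5 = 93
Profit = (P* - MC)*Q* - FC
= (93 - 5)*88/5 - 31
= 88*88/5 - 31
= 7744/5 - 31 = 7589/5

7589/5


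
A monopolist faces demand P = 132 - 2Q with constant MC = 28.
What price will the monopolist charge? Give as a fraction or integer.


MR = 132 - 4Q
Set MR = MC: 132 - 4Q = 28
Q* = 26
Substitute into demand:
P* = 132 - 2*26 = 80

80


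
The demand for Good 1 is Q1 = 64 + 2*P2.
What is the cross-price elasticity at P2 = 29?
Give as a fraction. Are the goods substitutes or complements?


dQ1/dP2 = 2
At P2 = 29: Q1 = 64 + 2*29 = 122
Exy = (dQ1/dP2)(P2/Q1) = 2 * 29 / 122 = 29/61
Since Exy > 0, the goods are substitutes.

29/61 (substitutes)


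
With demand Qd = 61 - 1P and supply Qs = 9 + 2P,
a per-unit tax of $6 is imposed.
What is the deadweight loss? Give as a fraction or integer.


Pre-tax equilibrium quantity: Q* = 131/3
Post-tax equilibrium quantity: Q_tax = 119/3
Reduction in quantity: Q* - Q_tax = 4
DWL = (1/2) * tax * (Q* - Q_tax)
DWL = (1/2) * 6 * 4 = 12

12


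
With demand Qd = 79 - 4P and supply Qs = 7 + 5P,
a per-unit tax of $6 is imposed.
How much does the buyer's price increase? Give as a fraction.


With a per-unit tax, the buyer's price increase depends on relative slopes.
Supply slope: d = 5, Demand slope: b = 4
Buyer's price increase = d * tax / (b + d)
= 5 * 6 / (4 + 5)
= 30 / 9 = 10/3

10/3


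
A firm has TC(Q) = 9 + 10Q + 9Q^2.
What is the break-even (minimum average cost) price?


AC(Q) = 9/Q + 10 + 9Q
To minimize: dAC/dQ = -9/Q^2 + 9 = 0
Q^2 = 9/9 = 1
Q* = 1
Min AC = 9/1 + 10 + 9*1
Min AC = 9 + 10 + 9 = 28

28


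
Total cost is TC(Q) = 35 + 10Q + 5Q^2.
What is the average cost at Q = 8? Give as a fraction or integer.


TC(8) = 35 + 10*8 + 5*8^2
TC(8) = 35 + 80 + 320 = 435
AC = TC/Q = 435/8 = 435/8

435/8


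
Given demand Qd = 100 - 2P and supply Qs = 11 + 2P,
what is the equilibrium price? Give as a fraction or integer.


At equilibrium, Qd = Qs.
100 - 2P = 11 + 2P
100 - 11 = 2P + 2P
89 = 4P
P* = 89/4 = 89/4

89/4


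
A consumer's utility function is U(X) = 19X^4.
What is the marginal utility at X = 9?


MU = dU/dX = 19*4*X^(4-1)
MU = 76*X^3
At X = 9:
MU = 76 * 9^3
MU = 76 * 729 = 55404

55404


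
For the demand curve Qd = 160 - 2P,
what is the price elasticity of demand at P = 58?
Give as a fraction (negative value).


dQ/dP = -2
At P = 58: Q = 160 - 2*58 = 44
E = (dQ/dP)(P/Q) = (-2)(58/44) = -29/11

-29/11


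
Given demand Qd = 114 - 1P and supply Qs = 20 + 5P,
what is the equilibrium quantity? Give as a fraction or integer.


First find equilibrium price:
114 - 1P = 20 + 5P
P* = 94/6 = 47/3
Then substitute into demand:
Q* = 114 - 1 * 47/3 = 295/3

295/3


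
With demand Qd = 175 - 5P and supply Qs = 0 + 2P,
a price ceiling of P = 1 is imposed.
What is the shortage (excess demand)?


At P = 1:
Qd = 175 - 5*1 = 170
Qs = 0 + 2*1 = 2
Shortage = Qd - Qs = 170 - 2 = 168

168


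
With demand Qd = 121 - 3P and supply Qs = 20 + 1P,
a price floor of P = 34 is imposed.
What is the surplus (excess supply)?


At P = 34:
Qd = 121 - 3*34 = 19
Qs = 20 + 1*34 = 54
Surplus = Qs - Qd = 54 - 19 = 35

35


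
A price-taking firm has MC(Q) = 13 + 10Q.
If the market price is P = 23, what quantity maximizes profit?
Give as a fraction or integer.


In perfect competition, profit is maximized where P = MC.
23 = 13 + 10Q
10 = 10Q
Q* = 10/10 = 1

1


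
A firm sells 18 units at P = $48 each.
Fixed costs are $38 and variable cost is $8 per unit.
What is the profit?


Total Revenue = P * Q = 48 * 18 = $864
Total Cost = FC + VC*Q = 38 + 8*18 = $182
Profit = TR - TC = 864 - 182 = $682

$682


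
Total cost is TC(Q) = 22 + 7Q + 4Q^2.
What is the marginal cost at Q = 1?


MC = dTC/dQ = 7 + 2*4*Q
At Q = 1:
MC = 7 + 8*1
MC = 7 + 8 = 15

15


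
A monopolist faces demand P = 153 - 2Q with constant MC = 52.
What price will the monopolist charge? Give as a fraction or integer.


MR = 153 - 4Q
Set MR = MC: 153 - 4Q = 52
Q* = 101/4
Substitute into demand:
P* = 153 - 2*101/4 = 205/2

205/2


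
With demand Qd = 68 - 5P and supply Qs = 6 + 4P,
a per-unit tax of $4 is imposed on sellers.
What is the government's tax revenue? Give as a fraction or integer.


With tax on sellers, new supply: Qs' = 6 + 4(P - 4)
= 4P - 10
New equilibrium quantity:
Q_new = 74/3
Tax revenue = tax * Q_new = 4 * 74/3 = 296/3

296/3


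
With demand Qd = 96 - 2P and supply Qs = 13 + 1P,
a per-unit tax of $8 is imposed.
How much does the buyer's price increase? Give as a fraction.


With a per-unit tax, the buyer's price increase depends on relative slopes.
Supply slope: d = 1, Demand slope: b = 2
Buyer's price increase = d * tax / (b + d)
= 1 * 8 / (2 + 1)
= 8 / 3 = 8/3

8/3


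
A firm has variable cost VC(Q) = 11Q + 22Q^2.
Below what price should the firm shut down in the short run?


AVC(Q) = VC(Q)/Q = 11 + 22Q
AVC is increasing in Q, so minimum AVC is at Q -> 0+.
Min AVC = 11
The firm should shut down if P < 11.

11


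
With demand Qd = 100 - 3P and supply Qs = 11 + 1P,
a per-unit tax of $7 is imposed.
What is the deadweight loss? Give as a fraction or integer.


Pre-tax equilibrium quantity: Q* = 133/4
Post-tax equilibrium quantity: Q_tax = 28
Reduction in quantity: Q* - Q_tax = 21/4
DWL = (1/2) * tax * (Q* - Q_tax)
DWL = (1/2) * 7 * 21/4 = 147/8

147/8


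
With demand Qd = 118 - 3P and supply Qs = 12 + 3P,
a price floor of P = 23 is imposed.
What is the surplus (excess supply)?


At P = 23:
Qd = 118 - 3*23 = 49
Qs = 12 + 3*23 = 81
Surplus = Qs - Qd = 81 - 49 = 32

32


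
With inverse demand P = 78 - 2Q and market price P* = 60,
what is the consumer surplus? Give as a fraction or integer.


Maximum willingness to pay (at Q=0): P_max = 78
Quantity demanded at P* = 60:
Q* = (78 - 60)/2 = 9
CS = (1/2) * Q* * (P_max - P*)
CS = (1/2) * 9 * (78 - 60)
CS = (1/2) * 9 * 18 = 81

81


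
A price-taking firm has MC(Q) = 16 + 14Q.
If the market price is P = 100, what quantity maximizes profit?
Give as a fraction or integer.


In perfect competition, profit is maximized where P = MC.
100 = 16 + 14Q
84 = 14Q
Q* = 84/14 = 6

6


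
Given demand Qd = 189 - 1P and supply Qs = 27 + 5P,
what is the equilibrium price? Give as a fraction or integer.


At equilibrium, Qd = Qs.
189 - 1P = 27 + 5P
189 - 27 = 1P + 5P
162 = 6P
P* = 162/6 = 27

27


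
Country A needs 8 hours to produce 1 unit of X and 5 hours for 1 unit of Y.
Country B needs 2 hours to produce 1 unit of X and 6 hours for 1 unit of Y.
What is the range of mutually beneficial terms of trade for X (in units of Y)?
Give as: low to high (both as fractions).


Opportunity cost of X for Country A = hours_X / hours_Y = 8/5 = 8/5 units of Y
Opportunity cost of X for Country B = hours_X / hours_Y = 2/6 = 1/3 units of Y
Terms of trade must be between the two opportunity costs.
Range: 1/3 to 8/5

1/3 to 8/5


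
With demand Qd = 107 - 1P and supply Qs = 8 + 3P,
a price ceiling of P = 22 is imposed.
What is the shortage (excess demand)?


At P = 22:
Qd = 107 - 1*22 = 85
Qs = 8 + 3*22 = 74
Shortage = Qd - Qs = 85 - 74 = 11

11


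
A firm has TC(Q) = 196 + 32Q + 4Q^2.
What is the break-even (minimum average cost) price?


AC(Q) = 196/Q + 32 + 4Q
To minimize: dAC/dQ = -196/Q^2 + 4 = 0
Q^2 = 196/4 = 49
Q* = 7
Min AC = 196/7 + 32 + 4*7
Min AC = 28 + 32 + 28 = 88

88


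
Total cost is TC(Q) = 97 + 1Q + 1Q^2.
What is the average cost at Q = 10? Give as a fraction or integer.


TC(10) = 97 + 1*10 + 1*10^2
TC(10) = 97 + 10 + 100 = 207
AC = TC/Q = 207/10 = 207/10

207/10


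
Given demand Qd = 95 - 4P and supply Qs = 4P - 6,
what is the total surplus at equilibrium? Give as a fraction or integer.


Find equilibrium: 95 - 4P = 4P - 6
95 + 6 = 8P
P* = 101/8 = 101/8
Q* = 4*101/8 - 6 = 89/2
Inverse demand: P = 95/4 - Q/4, so P_max = 95/4
Inverse supply: P = 3/2 + Q/4, so P_min = 3/2
CS = (1/2) * 89/2 * (95/4 - 101/8) = 7921/32
PS = (1/2) * 89/2 * (101/8 - 3/2) = 7921/32
TS = CS + PS = 7921/32 + 7921/32 = 7921/16

7921/16


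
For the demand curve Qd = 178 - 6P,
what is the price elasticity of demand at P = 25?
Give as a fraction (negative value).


dQ/dP = -6
At P = 25: Q = 178 - 6*25 = 28
E = (dQ/dP)(P/Q) = (-6)(25/28) = -75/14

-75/14


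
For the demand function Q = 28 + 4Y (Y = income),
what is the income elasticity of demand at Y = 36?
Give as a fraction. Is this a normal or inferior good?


dQ/dY = 4
At Y = 36: Q = 28 + 4*36 = 172
Ey = (dQ/dY)(Y/Q) = 4 * 36 / 172 = 36/43
Since Ey > 0, this is a normal good.

36/43 (normal good)


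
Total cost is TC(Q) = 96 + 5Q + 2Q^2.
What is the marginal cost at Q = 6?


MC = dTC/dQ = 5 + 2*2*Q
At Q = 6:
MC = 5 + 4*6
MC = 5 + 24 = 29

29


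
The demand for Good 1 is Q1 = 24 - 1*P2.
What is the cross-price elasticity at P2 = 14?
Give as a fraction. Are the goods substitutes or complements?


dQ1/dP2 = -1
At P2 = 14: Q1 = 24 - 1*14 = 10
Exy = (dQ1/dP2)(P2/Q1) = -1 * 14 / 10 = -7/5
Since Exy < 0, the goods are complements.

-7/5 (complements)


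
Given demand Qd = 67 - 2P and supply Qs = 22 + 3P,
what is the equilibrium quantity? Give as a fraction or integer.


First find equilibrium price:
67 - 2P = 22 + 3P
P* = 45/5 = 9
Then substitute into demand:
Q* = 67 - 2 * 9 = 49

49


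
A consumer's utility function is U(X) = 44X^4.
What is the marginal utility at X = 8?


MU = dU/dX = 44*4*X^(4-1)
MU = 176*X^3
At X = 8:
MU = 176 * 8^3
MU = 176 * 512 = 90112

90112


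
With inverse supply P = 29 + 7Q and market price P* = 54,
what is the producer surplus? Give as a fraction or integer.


Minimum supply price (at Q=0): P_min = 29
Quantity supplied at P* = 54:
Q* = (54 - 29)/7 = 25/7
PS = (1/2) * Q* * (P* - P_min)
PS = (1/2) * 25/7 * (54 - 29)
PS = (1/2) * 25/7 * 25 = 625/14

625/14


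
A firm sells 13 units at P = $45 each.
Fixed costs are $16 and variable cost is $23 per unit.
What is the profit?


Total Revenue = P * Q = 45 * 13 = $585
Total Cost = FC + VC*Q = 16 + 23*13 = $315
Profit = TR - TC = 585 - 315 = $270

$270


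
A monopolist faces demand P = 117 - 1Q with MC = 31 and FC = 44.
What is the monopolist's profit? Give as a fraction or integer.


MR = MC: 117 - 2Q = 31
Q* = 43
P* = 117 - 1*43 = 74
Profit = (P* - MC)*Q* - FC
= (74 - 31)*43 - 44
= 43*43 - 44
= 1849 - 44 = 1805

1805


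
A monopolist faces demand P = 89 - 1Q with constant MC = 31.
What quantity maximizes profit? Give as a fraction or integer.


TR = P*Q = (89 - 1Q)Q = 89Q - 1Q^2
MR = dTR/dQ = 89 - 2Q
Set MR = MC:
89 - 2Q = 31
58 = 2Q
Q* = 58/2 = 29

29


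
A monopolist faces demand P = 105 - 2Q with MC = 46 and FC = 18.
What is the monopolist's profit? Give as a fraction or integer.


MR = MC: 105 - 4Q = 46
Q* = 59/4
P* = 105 - 2*59/4 = 151/2
Profit = (P* - MC)*Q* - FC
= (151/2 - 46)*59/4 - 18
= 59/2*59/4 - 18
= 3481/8 - 18 = 3337/8

3337/8


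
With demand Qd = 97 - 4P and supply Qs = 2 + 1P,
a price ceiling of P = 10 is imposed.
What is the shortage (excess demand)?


At P = 10:
Qd = 97 - 4*10 = 57
Qs = 2 + 1*10 = 12
Shortage = Qd - Qs = 57 - 12 = 45

45


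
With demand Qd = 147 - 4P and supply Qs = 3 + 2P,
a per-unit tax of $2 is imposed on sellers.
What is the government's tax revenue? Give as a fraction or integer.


With tax on sellers, new supply: Qs' = 3 + 2(P - 2)
= 2P - 1
New equilibrium quantity:
Q_new = 145/3
Tax revenue = tax * Q_new = 2 * 145/3 = 290/3

290/3


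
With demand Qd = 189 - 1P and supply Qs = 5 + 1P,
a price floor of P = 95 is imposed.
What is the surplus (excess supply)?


At P = 95:
Qd = 189 - 1*95 = 94
Qs = 5 + 1*95 = 100
Surplus = Qs - Qd = 100 - 94 = 6

6


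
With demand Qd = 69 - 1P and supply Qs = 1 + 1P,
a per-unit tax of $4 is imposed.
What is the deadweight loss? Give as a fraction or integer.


Pre-tax equilibrium quantity: Q* = 35
Post-tax equilibrium quantity: Q_tax = 33
Reduction in quantity: Q* - Q_tax = 2
DWL = (1/2) * tax * (Q* - Q_tax)
DWL = (1/2) * 4 * 2 = 4

4


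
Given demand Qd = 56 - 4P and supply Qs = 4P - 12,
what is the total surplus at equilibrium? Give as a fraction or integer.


Find equilibrium: 56 - 4P = 4P - 12
56 + 12 = 8P
P* = 68/8 = 17/2
Q* = 4*17/2 - 12 = 22
Inverse demand: P = 14 - Q/4, so P_max = 14
Inverse supply: P = 3 + Q/4, so P_min = 3
CS = (1/2) * 22 * (14 - 17/2) = 121/2
PS = (1/2) * 22 * (17/2 - 3) = 121/2
TS = CS + PS = 121/2 + 121/2 = 121

121


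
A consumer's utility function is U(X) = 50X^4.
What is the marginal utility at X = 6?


MU = dU/dX = 50*4*X^(4-1)
MU = 200*X^3
At X = 6:
MU = 200 * 6^3
MU = 200 * 216 = 43200

43200


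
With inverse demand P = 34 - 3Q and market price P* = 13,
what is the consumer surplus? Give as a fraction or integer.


Maximum willingness to pay (at Q=0): P_max = 34
Quantity demanded at P* = 13:
Q* = (34 - 13)/3 = 7
CS = (1/2) * Q* * (P_max - P*)
CS = (1/2) * 7 * (34 - 13)
CS = (1/2) * 7 * 21 = 147/2

147/2


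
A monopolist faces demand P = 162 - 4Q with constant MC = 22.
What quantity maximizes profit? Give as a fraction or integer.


TR = P*Q = (162 - 4Q)Q = 162Q - 4Q^2
MR = dTR/dQ = 162 - 8Q
Set MR = MC:
162 - 8Q = 22
140 = 8Q
Q* = 140/8 = 35/2

35/2


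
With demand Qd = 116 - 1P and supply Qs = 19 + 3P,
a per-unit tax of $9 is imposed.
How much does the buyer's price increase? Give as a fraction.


With a per-unit tax, the buyer's price increase depends on relative slopes.
Supply slope: d = 3, Demand slope: b = 1
Buyer's price increase = d * tax / (b + d)
= 3 * 9 / (1 + 3)
= 27 / 4 = 27/4

27/4


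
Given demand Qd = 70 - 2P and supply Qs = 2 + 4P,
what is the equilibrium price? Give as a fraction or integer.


At equilibrium, Qd = Qs.
70 - 2P = 2 + 4P
70 - 2 = 2P + 4P
68 = 6P
P* = 68/6 = 34/3

34/3


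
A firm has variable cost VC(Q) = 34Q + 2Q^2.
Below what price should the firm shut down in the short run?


AVC(Q) = VC(Q)/Q = 34 + 2Q
AVC is increasing in Q, so minimum AVC is at Q -> 0+.
Min AVC = 34
The firm should shut down if P < 34.

34


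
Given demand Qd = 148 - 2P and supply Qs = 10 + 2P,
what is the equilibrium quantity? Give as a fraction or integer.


First find equilibrium price:
148 - 2P = 10 + 2P
P* = 138/4 = 69/2
Then substitute into demand:
Q* = 148 - 2 * 69/2 = 79

79


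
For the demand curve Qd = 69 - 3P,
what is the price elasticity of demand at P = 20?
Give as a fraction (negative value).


dQ/dP = -3
At P = 20: Q = 69 - 3*20 = 9
E = (dQ/dP)(P/Q) = (-3)(20/9) = -20/3

-20/3


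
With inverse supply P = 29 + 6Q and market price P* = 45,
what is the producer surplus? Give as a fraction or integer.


Minimum supply price (at Q=0): P_min = 29
Quantity supplied at P* = 45:
Q* = (45 - 29)/6 = 8/3
PS = (1/2) * Q* * (P* - P_min)
PS = (1/2) * 8/3 * (45 - 29)
PS = (1/2) * 8/3 * 16 = 64/3

64/3


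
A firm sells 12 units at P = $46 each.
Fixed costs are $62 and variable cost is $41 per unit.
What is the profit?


Total Revenue = P * Q = 46 * 12 = $552
Total Cost = FC + VC*Q = 62 + 41*12 = $554
Profit = TR - TC = 552 - 554 = $-2

$-2


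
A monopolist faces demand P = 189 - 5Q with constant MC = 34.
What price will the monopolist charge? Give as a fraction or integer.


MR = 189 - 10Q
Set MR = MC: 189 - 10Q = 34
Q* = 31/2
Substitute into demand:
P* = 189 - 5*31/2 = 223/2

223/2


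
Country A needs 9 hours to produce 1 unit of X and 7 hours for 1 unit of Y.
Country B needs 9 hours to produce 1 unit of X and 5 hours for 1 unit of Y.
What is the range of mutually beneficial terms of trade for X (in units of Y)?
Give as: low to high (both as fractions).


Opportunity cost of X for Country A = hours_X / hours_Y = 9/7 = 9/7 units of Y
Opportunity cost of X for Country B = hours_X / hours_Y = 9/5 = 9/5 units of Y
Terms of trade must be between the two opportunity costs.
Range: 9/7 to 9/5

9/7 to 9/5


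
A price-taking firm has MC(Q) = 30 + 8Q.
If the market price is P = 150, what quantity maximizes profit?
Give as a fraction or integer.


In perfect competition, profit is maximized where P = MC.
150 = 30 + 8Q
120 = 8Q
Q* = 120/8 = 15

15


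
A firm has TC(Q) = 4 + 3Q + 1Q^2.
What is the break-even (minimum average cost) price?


AC(Q) = 4/Q + 3 + 1Q
To minimize: dAC/dQ = -4/Q^2 + 1 = 0
Q^2 = 4/1 = 4
Q* = 2
Min AC = 4/2 + 3 + 1*2
Min AC = 2 + 3 + 2 = 7

7


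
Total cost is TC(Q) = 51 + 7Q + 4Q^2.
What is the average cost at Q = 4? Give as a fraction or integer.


TC(4) = 51 + 7*4 + 4*4^2
TC(4) = 51 + 28 + 64 = 143
AC = TC/Q = 143/4 = 143/4

143/4


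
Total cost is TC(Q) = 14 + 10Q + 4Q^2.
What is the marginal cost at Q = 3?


MC = dTC/dQ = 10 + 2*4*Q
At Q = 3:
MC = 10 + 8*3
MC = 10 + 24 = 34

34


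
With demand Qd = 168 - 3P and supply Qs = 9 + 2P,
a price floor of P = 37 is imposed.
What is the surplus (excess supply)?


At P = 37:
Qd = 168 - 3*37 = 57
Qs = 9 + 2*37 = 83
Surplus = Qs - Qd = 83 - 57 = 26

26


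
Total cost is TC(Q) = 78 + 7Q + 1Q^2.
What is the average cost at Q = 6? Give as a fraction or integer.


TC(6) = 78 + 7*6 + 1*6^2
TC(6) = 78 + 42 + 36 = 156
AC = TC/Q = 156/6 = 26

26


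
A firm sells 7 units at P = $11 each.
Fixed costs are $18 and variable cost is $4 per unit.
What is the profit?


Total Revenue = P * Q = 11 * 7 = $77
Total Cost = FC + VC*Q = 18 + 4*7 = $46
Profit = TR - TC = 77 - 46 = $31

$31


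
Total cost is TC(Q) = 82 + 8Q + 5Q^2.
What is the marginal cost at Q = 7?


MC = dTC/dQ = 8 + 2*5*Q
At Q = 7:
MC = 8 + 10*7
MC = 8 + 70 = 78

78


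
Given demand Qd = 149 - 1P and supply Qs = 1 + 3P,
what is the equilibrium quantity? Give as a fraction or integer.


First find equilibrium price:
149 - 1P = 1 + 3P
P* = 148/4 = 37
Then substitute into demand:
Q* = 149 - 1 * 37 = 112

112


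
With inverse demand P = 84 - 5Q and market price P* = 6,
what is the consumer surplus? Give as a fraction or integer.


Maximum willingness to pay (at Q=0): P_max = 84
Quantity demanded at P* = 6:
Q* = (84 - 6)/5 = 78/5
CS = (1/2) * Q* * (P_max - P*)
CS = (1/2) * 78/5 * (84 - 6)
CS = (1/2) * 78/5 * 78 = 3042/5

3042/5


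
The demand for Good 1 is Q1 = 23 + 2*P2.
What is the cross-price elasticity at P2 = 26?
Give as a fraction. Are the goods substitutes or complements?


dQ1/dP2 = 2
At P2 = 26: Q1 = 23 + 2*26 = 75
Exy = (dQ1/dP2)(P2/Q1) = 2 * 26 / 75 = 52/75
Since Exy > 0, the goods are substitutes.

52/75 (substitutes)


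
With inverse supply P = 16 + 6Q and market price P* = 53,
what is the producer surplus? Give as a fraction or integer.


Minimum supply price (at Q=0): P_min = 16
Quantity supplied at P* = 53:
Q* = (53 - 16)/6 = 37/6
PS = (1/2) * Q* * (P* - P_min)
PS = (1/2) * 37/6 * (53 - 16)
PS = (1/2) * 37/6 * 37 = 1369/12

1369/12


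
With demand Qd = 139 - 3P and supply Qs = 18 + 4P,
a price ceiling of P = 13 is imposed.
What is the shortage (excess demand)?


At P = 13:
Qd = 139 - 3*13 = 100
Qs = 18 + 4*13 = 70
Shortage = Qd - Qs = 100 - 70 = 30

30


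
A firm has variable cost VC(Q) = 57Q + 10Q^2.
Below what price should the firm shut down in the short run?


AVC(Q) = VC(Q)/Q = 57 + 10Q
AVC is increasing in Q, so minimum AVC is at Q -> 0+.
Min AVC = 57
The firm should shut down if P < 57.

57


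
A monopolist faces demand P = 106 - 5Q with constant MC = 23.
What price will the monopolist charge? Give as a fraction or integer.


MR = 106 - 10Q
Set MR = MC: 106 - 10Q = 23
Q* = 83/10
Substitute into demand:
P* = 106 - 5*83/10 = 129/2

129/2


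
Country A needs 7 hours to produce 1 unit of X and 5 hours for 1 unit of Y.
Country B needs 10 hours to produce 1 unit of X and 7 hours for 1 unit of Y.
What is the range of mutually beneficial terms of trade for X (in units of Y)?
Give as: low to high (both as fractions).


Opportunity cost of X for Country A = hours_X / hours_Y = 7/5 = 7/5 units of Y
Opportunity cost of X for Country B = hours_X / hours_Y = 10/7 = 10/7 units of Y
Terms of trade must be between the two opportunity costs.
Range: 7/5 to 10/7

7/5 to 10/7


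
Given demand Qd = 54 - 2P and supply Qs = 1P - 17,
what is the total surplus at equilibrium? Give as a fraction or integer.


Find equilibrium: 54 - 2P = 1P - 17
54 + 17 = 3P
P* = 71/3 = 71/3
Q* = 1*71/3 - 17 = 20/3
Inverse demand: P = 27 - Q/2, so P_max = 27
Inverse supply: P = 17 + Q/1, so P_min = 17
CS = (1/2) * 20/3 * (27 - 71/3) = 100/9
PS = (1/2) * 20/3 * (71/3 - 17) = 200/9
TS = CS + PS = 100/9 + 200/9 = 100/3

100/3


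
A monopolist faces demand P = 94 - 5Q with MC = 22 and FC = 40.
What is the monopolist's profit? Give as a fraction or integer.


MR = MC: 94 - 10Q = 22
Q* = 36/5
P* = 94 - 5*36/5 = 58
Profit = (P* - MC)*Q* - FC
= (58 - 22)*36/5 - 40
= 36*36/5 - 40
= 1296/5 - 40 = 1096/5

1096/5


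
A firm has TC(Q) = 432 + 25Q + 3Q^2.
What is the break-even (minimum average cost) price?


AC(Q) = 432/Q + 25 + 3Q
To minimize: dAC/dQ = -432/Q^2 + 3 = 0
Q^2 = 432/3 = 144
Q* = 12
Min AC = 432/12 + 25 + 3*12
Min AC = 36 + 25 + 36 = 97

97


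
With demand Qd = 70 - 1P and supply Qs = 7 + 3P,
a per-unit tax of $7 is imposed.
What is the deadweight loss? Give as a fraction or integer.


Pre-tax equilibrium quantity: Q* = 217/4
Post-tax equilibrium quantity: Q_tax = 49
Reduction in quantity: Q* - Q_tax = 21/4
DWL = (1/2) * tax * (Q* - Q_tax)
DWL = (1/2) * 7 * 21/4 = 147/8

147/8


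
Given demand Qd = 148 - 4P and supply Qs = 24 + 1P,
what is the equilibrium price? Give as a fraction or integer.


At equilibrium, Qd = Qs.
148 - 4P = 24 + 1P
148 - 24 = 4P + 1P
124 = 5P
P* = 124/5 = 124/5

124/5


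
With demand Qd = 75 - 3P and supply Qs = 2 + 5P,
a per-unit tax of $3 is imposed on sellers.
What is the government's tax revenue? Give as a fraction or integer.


With tax on sellers, new supply: Qs' = 2 + 5(P - 3)
= 5P - 13
New equilibrium quantity:
Q_new = 42
Tax revenue = tax * Q_new = 3 * 42 = 126

126


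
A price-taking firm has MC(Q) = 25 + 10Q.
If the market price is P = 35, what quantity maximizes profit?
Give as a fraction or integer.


In perfect competition, profit is maximized where P = MC.
35 = 25 + 10Q
10 = 10Q
Q* = 10/10 = 1

1


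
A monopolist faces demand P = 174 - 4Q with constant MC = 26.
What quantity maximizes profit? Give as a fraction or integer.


TR = P*Q = (174 - 4Q)Q = 174Q - 4Q^2
MR = dTR/dQ = 174 - 8Q
Set MR = MC:
174 - 8Q = 26
148 = 8Q
Q* = 148/8 = 37/2

37/2


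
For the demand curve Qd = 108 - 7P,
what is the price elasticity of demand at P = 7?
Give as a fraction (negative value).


dQ/dP = -7
At P = 7: Q = 108 - 7*7 = 59
E = (dQ/dP)(P/Q) = (-7)(7/59) = -49/59

-49/59


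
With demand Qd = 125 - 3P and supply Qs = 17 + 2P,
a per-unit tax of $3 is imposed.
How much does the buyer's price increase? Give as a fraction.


With a per-unit tax, the buyer's price increase depends on relative slopes.
Supply slope: d = 2, Demand slope: b = 3
Buyer's price increase = d * tax / (b + d)
= 2 * 3 / (3 + 2)
= 6 / 5 = 6/5

6/5


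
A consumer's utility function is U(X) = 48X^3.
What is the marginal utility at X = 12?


MU = dU/dX = 48*3*X^(3-1)
MU = 144*X^2
At X = 12:
MU = 144 * 12^2
MU = 144 * 144 = 20736

20736


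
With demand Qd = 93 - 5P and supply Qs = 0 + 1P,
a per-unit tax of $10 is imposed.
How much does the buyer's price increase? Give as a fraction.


With a per-unit tax, the buyer's price increase depends on relative slopes.
Supply slope: d = 1, Demand slope: b = 5
Buyer's price increase = d * tax / (b + d)
= 1 * 10 / (5 + 1)
= 10 / 6 = 5/3

5/3


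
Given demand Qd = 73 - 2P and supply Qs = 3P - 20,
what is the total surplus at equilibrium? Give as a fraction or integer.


Find equilibrium: 73 - 2P = 3P - 20
73 + 20 = 5P
P* = 93/5 = 93/5
Q* = 3*93/5 - 20 = 179/5
Inverse demand: P = 73/2 - Q/2, so P_max = 73/2
Inverse supply: P = 20/3 + Q/3, so P_min = 20/3
CS = (1/2) * 179/5 * (73/2 - 93/5) = 32041/100
PS = (1/2) * 179/5 * (93/5 - 20/3) = 32041/150
TS = CS + PS = 32041/100 + 32041/150 = 32041/60

32041/60


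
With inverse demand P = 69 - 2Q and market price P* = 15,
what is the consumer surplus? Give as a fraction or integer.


Maximum willingness to pay (at Q=0): P_max = 69
Quantity demanded at P* = 15:
Q* = (69 - 15)/2 = 27
CS = (1/2) * Q* * (P_max - P*)
CS = (1/2) * 27 * (69 - 15)
CS = (1/2) * 27 * 54 = 729

729


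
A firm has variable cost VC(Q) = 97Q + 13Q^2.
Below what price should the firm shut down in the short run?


AVC(Q) = VC(Q)/Q = 97 + 13Q
AVC is increasing in Q, so minimum AVC is at Q -> 0+.
Min AVC = 97
The firm should shut down if P < 97.

97


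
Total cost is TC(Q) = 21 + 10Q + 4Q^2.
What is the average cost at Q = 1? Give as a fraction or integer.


TC(1) = 21 + 10*1 + 4*1^2
TC(1) = 21 + 10 + 4 = 35
AC = TC/Q = 35/1 = 35

35


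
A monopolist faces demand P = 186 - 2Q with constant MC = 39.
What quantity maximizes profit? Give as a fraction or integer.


TR = P*Q = (186 - 2Q)Q = 186Q - 2Q^2
MR = dTR/dQ = 186 - 4Q
Set MR = MC:
186 - 4Q = 39
147 = 4Q
Q* = 147/4 = 147/4

147/4


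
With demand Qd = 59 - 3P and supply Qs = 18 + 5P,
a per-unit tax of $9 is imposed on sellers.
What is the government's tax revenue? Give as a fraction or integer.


With tax on sellers, new supply: Qs' = 18 + 5(P - 9)
= 5P - 27
New equilibrium quantity:
Q_new = 107/4
Tax revenue = tax * Q_new = 9 * 107/4 = 963/4

963/4


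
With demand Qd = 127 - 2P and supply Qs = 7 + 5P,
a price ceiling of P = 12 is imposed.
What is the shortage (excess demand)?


At P = 12:
Qd = 127 - 2*12 = 103
Qs = 7 + 5*12 = 67
Shortage = Qd - Qs = 103 - 67 = 36

36


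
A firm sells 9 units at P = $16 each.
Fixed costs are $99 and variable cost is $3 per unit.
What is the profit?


Total Revenue = P * Q = 16 * 9 = $144
Total Cost = FC + VC*Q = 99 + 3*9 = $126
Profit = TR - TC = 144 - 126 = $18

$18


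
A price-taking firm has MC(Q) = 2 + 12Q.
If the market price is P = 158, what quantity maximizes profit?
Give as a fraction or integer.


In perfect competition, profit is maximized where P = MC.
158 = 2 + 12Q
156 = 12Q
Q* = 156/12 = 13

13


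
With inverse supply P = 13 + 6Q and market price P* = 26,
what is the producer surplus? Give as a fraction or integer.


Minimum supply price (at Q=0): P_min = 13
Quantity supplied at P* = 26:
Q* = (26 - 13)/6 = 13/6
PS = (1/2) * Q* * (P* - P_min)
PS = (1/2) * 13/6 * (26 - 13)
PS = (1/2) * 13/6 * 13 = 169/12

169/12


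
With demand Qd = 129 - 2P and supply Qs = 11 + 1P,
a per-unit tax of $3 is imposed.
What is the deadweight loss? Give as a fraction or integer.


Pre-tax equilibrium quantity: Q* = 151/3
Post-tax equilibrium quantity: Q_tax = 145/3
Reduction in quantity: Q* - Q_tax = 2
DWL = (1/2) * tax * (Q* - Q_tax)
DWL = (1/2) * 3 * 2 = 3

3


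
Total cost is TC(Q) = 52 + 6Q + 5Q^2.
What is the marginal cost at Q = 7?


MC = dTC/dQ = 6 + 2*5*Q
At Q = 7:
MC = 6 + 10*7
MC = 6 + 70 = 76

76


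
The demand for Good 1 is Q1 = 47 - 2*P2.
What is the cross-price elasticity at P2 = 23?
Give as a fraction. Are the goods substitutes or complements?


dQ1/dP2 = -2
At P2 = 23: Q1 = 47 - 2*23 = 1
Exy = (dQ1/dP2)(P2/Q1) = -2 * 23 / 1 = -46
Since Exy < 0, the goods are complements.

-46 (complements)


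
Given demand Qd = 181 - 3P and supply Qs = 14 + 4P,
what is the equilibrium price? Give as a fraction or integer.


At equilibrium, Qd = Qs.
181 - 3P = 14 + 4P
181 - 14 = 3P + 4P
167 = 7P
P* = 167/7 = 167/7

167/7


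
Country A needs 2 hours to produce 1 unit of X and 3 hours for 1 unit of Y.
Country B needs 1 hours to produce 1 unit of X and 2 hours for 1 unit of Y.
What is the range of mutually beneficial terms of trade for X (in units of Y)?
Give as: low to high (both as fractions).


Opportunity cost of X for Country A = hours_X / hours_Y = 2/3 = 2/3 units of Y
Opportunity cost of X for Country B = hours_X / hours_Y = 1/2 = 1/2 units of Y
Terms of trade must be between the two opportunity costs.
Range: 1/2 to 2/3

1/2 to 2/3


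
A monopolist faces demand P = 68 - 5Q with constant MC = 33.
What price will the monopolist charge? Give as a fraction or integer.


MR = 68 - 10Q
Set MR = MC: 68 - 10Q = 33
Q* = 7/2
Substitute into demand:
P* = 68 - 5*7/2 = 101/2

101/2


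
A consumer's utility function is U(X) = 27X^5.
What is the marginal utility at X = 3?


MU = dU/dX = 27*5*X^(5-1)
MU = 135*X^4
At X = 3:
MU = 135 * 3^4
MU = 135 * 81 = 10935

10935


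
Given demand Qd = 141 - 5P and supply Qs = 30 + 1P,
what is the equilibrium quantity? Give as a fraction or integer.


First find equilibrium price:
141 - 5P = 30 + 1P
P* = 111/6 = 37/2
Then substitute into demand:
Q* = 141 - 5 * 37/2 = 97/2

97/2


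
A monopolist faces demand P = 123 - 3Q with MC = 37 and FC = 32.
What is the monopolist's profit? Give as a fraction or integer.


MR = MC: 123 - 6Q = 37
Q* = 43/3
P* = 123 - 3*43/3 = 80
Profit = (P* - MC)*Q* - FC
= (80 - 37)*43/3 - 32
= 43*43/3 - 32
= 1849/3 - 32 = 1753/3

1753/3


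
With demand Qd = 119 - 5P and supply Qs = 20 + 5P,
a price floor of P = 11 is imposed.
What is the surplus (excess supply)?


At P = 11:
Qd = 119 - 5*11 = 64
Qs = 20 + 5*11 = 75
Surplus = Qs - Qd = 75 - 64 = 11

11


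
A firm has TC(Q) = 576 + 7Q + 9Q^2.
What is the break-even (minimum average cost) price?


AC(Q) = 576/Q + 7 + 9Q
To minimize: dAC/dQ = -576/Q^2 + 9 = 0
Q^2 = 576/9 = 64
Q* = 8
Min AC = 576/8 + 7 + 9*8
Min AC = 72 + 7 + 72 = 151

151
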